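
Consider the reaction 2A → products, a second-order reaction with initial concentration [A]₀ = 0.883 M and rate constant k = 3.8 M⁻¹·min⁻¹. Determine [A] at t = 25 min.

0.0104 M

Step 1: For a second-order reaction: 1/[A] = 1/[A]₀ + kt
Step 2: 1/[A] = 1/0.883 + 3.8 × 25
Step 3: 1/[A] = 1.133 + 95 = 96.13
Step 4: [A] = 1/96.13 = 0.0104 M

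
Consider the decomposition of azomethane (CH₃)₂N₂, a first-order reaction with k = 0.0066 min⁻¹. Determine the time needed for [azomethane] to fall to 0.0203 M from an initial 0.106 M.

250.4 min

Step 1: For first-order: t = ln([azomethane]₀/[azomethane])/k
Step 2: t = ln(0.106/0.0203)/0.0066
Step 3: t = ln(5.222)/0.0066
Step 4: t = 1.653/0.0066 = 250.4 min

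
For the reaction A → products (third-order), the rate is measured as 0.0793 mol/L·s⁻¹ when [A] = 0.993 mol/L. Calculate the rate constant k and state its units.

0.08099 (mol/L)⁻²·s⁻¹

Step 1: rate = k[A]^3, so k = rate / [A]^3.
Step 2: k = 0.0793 / (0.993)^3 = 0.0793 / 0.9791.
Step 3: k = 0.08099 (mol/L)⁻²·s⁻¹.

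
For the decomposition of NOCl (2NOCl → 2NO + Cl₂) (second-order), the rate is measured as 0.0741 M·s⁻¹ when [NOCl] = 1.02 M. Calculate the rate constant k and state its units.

0.07122 M⁻¹·s⁻¹

Step 1: rate = k[NOCl]^2, so k = rate / [NOCl]^2.
Step 2: k = 0.0741 / (1.02)^2 = 0.0741 / 1.04.
Step 3: k = 0.07122 M⁻¹·s⁻¹.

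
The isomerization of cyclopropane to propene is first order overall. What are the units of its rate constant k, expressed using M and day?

day⁻¹

Step 1: For overall order n, rate = k × (concentration)^n.
Step 2: Rate has units M·day⁻¹; concentration term has units M^1.
Step 3: k = rate / (concentration)^n, so units of k = M^(1-1)·day⁻¹ = day⁻¹.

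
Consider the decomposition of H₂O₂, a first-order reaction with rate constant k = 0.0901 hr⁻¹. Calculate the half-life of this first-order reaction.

7.693 hr

Step 1: For a first-order reaction, t₁/₂ = ln(2)/k
Step 2: t₁/₂ = ln(2)/0.0901
Step 3: t₁/₂ = 0.6931/0.0901 = 7.693 hr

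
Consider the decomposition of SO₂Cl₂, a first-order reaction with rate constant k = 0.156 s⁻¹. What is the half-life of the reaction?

4.443 s

Step 1: For a first-order reaction, t₁/₂ = ln(2)/k
Step 2: t₁/₂ = ln(2)/0.156
Step 3: t₁/₂ = 0.6931/0.156 = 4.443 s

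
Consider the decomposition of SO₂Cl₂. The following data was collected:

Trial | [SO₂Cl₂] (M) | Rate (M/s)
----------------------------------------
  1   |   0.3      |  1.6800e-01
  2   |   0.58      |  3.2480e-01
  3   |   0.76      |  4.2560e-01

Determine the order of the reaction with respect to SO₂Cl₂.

first order (1)

Step 1: Compare trials to find order n where rate₂/rate₁ = ([SO₂Cl₂]₂/[SO₂Cl₂]₁)^n
Step 2: rate₂/rate₁ = 3.2480e-01/1.6800e-01 = 1.933
Step 3: [SO₂Cl₂]₂/[SO₂Cl₂]₁ = 0.58/0.3 = 1.933
Step 4: n = ln(1.933)/ln(1.933) = 1.00 ≈ 1
Step 5: The reaction is first order in SO₂Cl₂.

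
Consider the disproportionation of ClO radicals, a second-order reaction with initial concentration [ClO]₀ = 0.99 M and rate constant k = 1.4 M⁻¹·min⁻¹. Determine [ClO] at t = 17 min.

0.04031 M

Step 1: For a second-order reaction: 1/[ClO] = 1/[ClO]₀ + kt
Step 2: 1/[ClO] = 1/0.99 + 1.4 × 17
Step 3: 1/[ClO] = 1.01 + 23.8 = 24.81
Step 4: [ClO] = 1/24.81 = 0.04031 M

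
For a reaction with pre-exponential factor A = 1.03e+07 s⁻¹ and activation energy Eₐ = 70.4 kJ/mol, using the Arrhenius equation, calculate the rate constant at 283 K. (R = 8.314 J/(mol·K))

1.04e-06 s⁻¹

Step 1: Use the Arrhenius equation: k = A × exp(-Eₐ/RT)
Step 2: Convert Eₐ to J/mol: 70.4 kJ/mol = 70400 J/mol
Step 3: Calculate the exponent: -Eₐ/(RT) = -70400/(8.314 × 283) = -29.92101
Step 4: k = 1.03e+07 × exp(-29.92101)
Step 5: k = 1.03e+07 × 1.01268e-13 = 1.0431e-06 s⁻¹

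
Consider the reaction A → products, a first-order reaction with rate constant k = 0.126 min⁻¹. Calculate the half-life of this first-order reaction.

5.501 min

Step 1: For a first-order reaction, t₁/₂ = ln(2)/k
Step 2: t₁/₂ = ln(2)/0.126
Step 3: t₁/₂ = 0.6931/0.126 = 5.501 min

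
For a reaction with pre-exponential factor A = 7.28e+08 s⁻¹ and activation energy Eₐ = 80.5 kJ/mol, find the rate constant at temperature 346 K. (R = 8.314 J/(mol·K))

5.11e-04 s⁻¹

Step 1: Use the Arrhenius equation: k = A × exp(-Eₐ/RT)
Step 2: Convert Eₐ to J/mol: 80.5 kJ/mol = 80500 J/mol
Step 3: Calculate the exponent: -Eₐ/(RT) = -80500/(8.314 × 346) = -27.98400
Step 4: k = 7.28e+08 × exp(-27.98400)
Step 5: k = 7.28e+08 × 7.02592e-13 = 5.1149e-04 s⁻¹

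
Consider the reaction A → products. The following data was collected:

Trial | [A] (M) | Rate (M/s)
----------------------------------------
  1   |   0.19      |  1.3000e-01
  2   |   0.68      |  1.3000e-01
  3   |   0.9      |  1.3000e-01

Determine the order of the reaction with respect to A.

zeroth order (0)

Step 1: Compare trials - when concentration changes, rate stays constant.
Step 2: rate₂/rate₁ = 1.3000e-01/1.3000e-01 = 1
Step 3: [A]₂/[A]₁ = 0.68/0.19 = 3.579
Step 4: Since rate ratio ≈ (conc ratio)^0, the reaction is zeroth order.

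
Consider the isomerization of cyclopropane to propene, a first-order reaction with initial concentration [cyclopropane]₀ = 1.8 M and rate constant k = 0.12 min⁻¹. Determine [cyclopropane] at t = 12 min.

0.4265 M

Step 1: For a first-order reaction: [cyclopropane] = [cyclopropane]₀ × e^(-kt)
Step 2: [cyclopropane] = 1.8 × e^(-0.12 × 12)
Step 3: [cyclopropane] = 1.8 × e^(-1.44)
Step 4: [cyclopropane] = 1.8 × 0.236928 = 0.4265 M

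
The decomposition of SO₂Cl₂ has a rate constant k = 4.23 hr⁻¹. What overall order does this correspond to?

first order (1)

Step 1: The units of k for an nth-order reaction are (concentration)^(1-n)·(time)⁻¹.
Step 2: Here k has units hr⁻¹, so the concentration exponent is 0.
Step 3: 1 - n = 0 ⇒ n = 1. The reaction is first order.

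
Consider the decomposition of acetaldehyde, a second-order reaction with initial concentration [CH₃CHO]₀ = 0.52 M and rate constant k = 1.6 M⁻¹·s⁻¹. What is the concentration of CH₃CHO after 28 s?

0.0214 M

Step 1: For a second-order reaction: 1/[CH₃CHO] = 1/[CH₃CHO]₀ + kt
Step 2: 1/[CH₃CHO] = 1/0.52 + 1.6 × 28
Step 3: 1/[CH₃CHO] = 1.923 + 44.8 = 46.72
Step 4: [CH₃CHO] = 1/46.72 = 0.0214 M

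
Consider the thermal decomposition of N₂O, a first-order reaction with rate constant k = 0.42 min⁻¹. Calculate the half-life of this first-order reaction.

1.65 min

Step 1: For a first-order reaction, t₁/₂ = ln(2)/k
Step 2: t₁/₂ = ln(2)/0.42
Step 3: t₁/₂ = 0.6931/0.42 = 1.65 min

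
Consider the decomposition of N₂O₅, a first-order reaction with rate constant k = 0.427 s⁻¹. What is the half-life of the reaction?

1.623 s

Step 1: For a first-order reaction, t₁/₂ = ln(2)/k
Step 2: t₁/₂ = ln(2)/0.427
Step 3: t₁/₂ = 0.6931/0.427 = 1.623 s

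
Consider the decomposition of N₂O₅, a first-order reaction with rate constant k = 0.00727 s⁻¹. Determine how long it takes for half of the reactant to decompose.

95.34 s

Step 1: For a first-order reaction, t₁/₂ = ln(2)/k
Step 2: t₁/₂ = ln(2)/0.00727
Step 3: t₁/₂ = 0.6931/0.00727 = 95.34 s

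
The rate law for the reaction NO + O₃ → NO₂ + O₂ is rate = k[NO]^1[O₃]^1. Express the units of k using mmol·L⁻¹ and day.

(mmol·L⁻¹)⁻¹·day⁻¹

Step 1: Overall order = 1 + 1 = 2.
Step 2: rate has units mmol·L⁻¹·day⁻¹; [NO]^1[O₃]^1 has units (mmol·L⁻¹)^2.
Step 3: k = rate/([NO]^1[O₃]^1), so units of k = (mmol·L⁻¹)^(1-2)·day⁻¹ = (mmol·L⁻¹)⁻¹·day⁻¹.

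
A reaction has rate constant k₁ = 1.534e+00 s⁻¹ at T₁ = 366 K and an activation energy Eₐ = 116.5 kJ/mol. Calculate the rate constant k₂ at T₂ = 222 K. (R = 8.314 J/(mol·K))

2.515e-11 s⁻¹

Step 1: Use the two-temperature Arrhenius form: ln(k₂/k₁) = -Eₐ/R × (1/T₂ - 1/T₁)
Step 2: Convert Eₐ to J/mol: 116.5 kJ/mol = 116500 J/mol
Step 3: 1/T₂ - 1/T₁ = 1/222 - 1/366 = 1.772264e-03 K⁻¹
Step 4: ln(k₂/k₁) = -116500/8.314 × 1.772264e-03 = -24.83387
Step 5: k₂ = k₁ × exp(-24.83387) = 1.534e+00 × 1.63979e-11 = 2.515e-11 s⁻¹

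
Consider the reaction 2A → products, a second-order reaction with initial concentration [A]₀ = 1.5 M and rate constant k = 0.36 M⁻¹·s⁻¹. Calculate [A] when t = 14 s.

0.1752 M

Step 1: For a second-order reaction: 1/[A] = 1/[A]₀ + kt
Step 2: 1/[A] = 1/1.5 + 0.36 × 14
Step 3: 1/[A] = 0.6667 + 5.04 = 5.707
Step 4: [A] = 1/5.707 = 0.1752 M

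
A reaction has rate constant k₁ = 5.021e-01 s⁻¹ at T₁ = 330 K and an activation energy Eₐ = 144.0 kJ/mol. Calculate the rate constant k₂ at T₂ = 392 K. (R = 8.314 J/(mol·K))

2.023e+03 s⁻¹

Step 1: Use the two-temperature Arrhenius form: ln(k₂/k₁) = -Eₐ/R × (1/T₂ - 1/T₁)
Step 2: Convert Eₐ to J/mol: 144.0 kJ/mol = 144000 J/mol
Step 3: 1/T₂ - 1/T₁ = 1/392 - 1/330 = -4.792826e-04 K⁻¹
Step 4: ln(k₂/k₁) = -144000/8.314 × -4.792826e-04 = 8.30126
Step 5: k₂ = k₁ × exp(8.30126) = 5.021e-01 × 4.02895e+03 = 2.023e+03 s⁻¹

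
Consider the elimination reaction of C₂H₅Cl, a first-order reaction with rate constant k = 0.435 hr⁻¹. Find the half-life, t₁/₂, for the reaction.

1.593 hr

Step 1: For a first-order reaction, t₁/₂ = ln(2)/k
Step 2: t₁/₂ = ln(2)/0.435
Step 3: t₁/₂ = 0.6931/0.435 = 1.593 hr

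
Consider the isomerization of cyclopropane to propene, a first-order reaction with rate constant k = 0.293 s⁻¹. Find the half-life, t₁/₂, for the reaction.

2.366 s

Step 1: For a first-order reaction, t₁/₂ = ln(2)/k
Step 2: t₁/₂ = ln(2)/0.293
Step 3: t₁/₂ = 0.6931/0.293 = 2.366 s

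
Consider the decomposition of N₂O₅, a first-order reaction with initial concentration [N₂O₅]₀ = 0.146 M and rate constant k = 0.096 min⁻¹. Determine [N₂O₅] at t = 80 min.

6.745e-05 M

Step 1: For a first-order reaction: [N₂O₅] = [N₂O₅]₀ × e^(-kt)
Step 2: [N₂O₅] = 0.146 × e^(-0.096 × 80)
Step 3: [N₂O₅] = 0.146 × e^(-7.68)
Step 4: [N₂O₅] = 0.146 × 0.000461975 = 6.745e-05 M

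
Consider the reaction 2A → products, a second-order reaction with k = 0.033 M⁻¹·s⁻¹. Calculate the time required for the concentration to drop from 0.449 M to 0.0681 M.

377.5 s

Step 1: For second-order: t = (1/[A] - 1/[A]₀)/k
Step 2: t = (1/0.0681 - 1/0.449)/0.033
Step 3: t = (14.68 - 2.227)/0.033
Step 4: t = 12.46/0.033 = 377.5 s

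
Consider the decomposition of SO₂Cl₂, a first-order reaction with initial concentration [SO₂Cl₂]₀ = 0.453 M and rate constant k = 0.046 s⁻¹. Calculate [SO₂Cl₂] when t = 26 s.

0.137 M

Step 1: For a first-order reaction: [SO₂Cl₂] = [SO₂Cl₂]₀ × e^(-kt)
Step 2: [SO₂Cl₂] = 0.453 × e^(-0.046 × 26)
Step 3: [SO₂Cl₂] = 0.453 × e^(-1.196)
Step 4: [SO₂Cl₂] = 0.453 × 0.302401 = 0.137 M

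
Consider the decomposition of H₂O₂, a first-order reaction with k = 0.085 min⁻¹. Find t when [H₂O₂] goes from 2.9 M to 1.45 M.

8.155 min

Step 1: For first-order: t = ln([H₂O₂]₀/[H₂O₂])/k
Step 2: t = ln(2.9/1.45)/0.085
Step 3: t = ln(2)/0.085
Step 4: t = 0.6931/0.085 = 8.155 min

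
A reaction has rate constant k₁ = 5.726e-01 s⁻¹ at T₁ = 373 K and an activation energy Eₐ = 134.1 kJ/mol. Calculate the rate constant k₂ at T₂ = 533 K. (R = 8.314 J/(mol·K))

2.485e+05 s⁻¹

Step 1: Use the two-temperature Arrhenius form: ln(k₂/k₁) = -Eₐ/R × (1/T₂ - 1/T₁)
Step 2: Convert Eₐ to J/mol: 134.1 kJ/mol = 134100 J/mol
Step 3: 1/T₂ - 1/T₁ = 1/533 - 1/373 = -8.047925e-04 K⁻¹
Step 4: ln(k₂/k₁) = -134100/8.314 × -8.047925e-04 = 12.98084
Step 5: k₂ = k₁ × exp(12.98084) = 5.726e-01 × 4.34017e+05 = 2.485e+05 s⁻¹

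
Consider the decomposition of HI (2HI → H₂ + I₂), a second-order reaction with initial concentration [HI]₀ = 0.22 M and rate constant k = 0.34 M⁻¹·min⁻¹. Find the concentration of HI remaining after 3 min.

0.1797 M

Step 1: For a second-order reaction: 1/[HI] = 1/[HI]₀ + kt
Step 2: 1/[HI] = 1/0.22 + 0.34 × 3
Step 3: 1/[HI] = 4.545 + 1.02 = 5.565
Step 4: [HI] = 1/5.565 = 0.1797 M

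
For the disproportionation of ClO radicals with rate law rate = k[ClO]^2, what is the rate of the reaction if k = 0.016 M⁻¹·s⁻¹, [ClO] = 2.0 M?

0.064 M/s

Step 1: Identify the rate law: rate = k[ClO]^2
Step 2: Substitute values: rate = 0.016 × (2.0)^2
Step 3: Calculate: rate = 0.016 × 4 = 0.064 M/s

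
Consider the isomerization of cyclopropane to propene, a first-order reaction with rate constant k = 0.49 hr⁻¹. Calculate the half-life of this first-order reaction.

1.415 hr

Step 1: For a first-order reaction, t₁/₂ = ln(2)/k
Step 2: t₁/₂ = ln(2)/0.49
Step 3: t₁/₂ = 0.6931/0.49 = 1.415 hr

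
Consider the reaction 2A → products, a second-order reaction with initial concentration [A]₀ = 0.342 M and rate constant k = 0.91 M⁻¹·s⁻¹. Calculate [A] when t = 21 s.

0.04538 M

Step 1: For a second-order reaction: 1/[A] = 1/[A]₀ + kt
Step 2: 1/[A] = 1/0.342 + 0.91 × 21
Step 3: 1/[A] = 2.924 + 19.11 = 22.03
Step 4: [A] = 1/22.03 = 0.04538 M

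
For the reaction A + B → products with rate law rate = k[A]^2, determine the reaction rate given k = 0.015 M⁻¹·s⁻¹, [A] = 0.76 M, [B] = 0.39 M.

0.008664 M/s

Step 1: The rate law is rate = k[A]^2
Step 2: Note that the rate does not depend on [B] (zero order in B).
Step 3: rate = 0.015 × (0.76)^2 = 0.008664 M/s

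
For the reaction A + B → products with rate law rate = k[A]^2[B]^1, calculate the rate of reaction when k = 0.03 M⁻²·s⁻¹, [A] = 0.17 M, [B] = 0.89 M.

0.0007716 M/s

Step 1: The rate law is rate = k[A]^2[B]^1
Step 2: Substitute: rate = 0.03 × (0.17)^2 × (0.89)^1
Step 3: rate = 0.03 × 0.0289 × 0.89 = 0.00077163 M/s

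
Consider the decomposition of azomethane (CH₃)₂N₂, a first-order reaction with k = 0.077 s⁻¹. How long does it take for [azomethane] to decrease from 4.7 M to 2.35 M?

9.002 s

Step 1: For first-order: t = ln([azomethane]₀/[azomethane])/k
Step 2: t = ln(4.7/2.35)/0.077
Step 3: t = ln(2)/0.077
Step 4: t = 0.6931/0.077 = 9.002 s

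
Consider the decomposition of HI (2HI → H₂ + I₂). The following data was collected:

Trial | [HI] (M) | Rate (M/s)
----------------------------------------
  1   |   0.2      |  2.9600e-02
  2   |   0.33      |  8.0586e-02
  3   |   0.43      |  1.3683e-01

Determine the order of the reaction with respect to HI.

second order (2)

Step 1: Compare trials to find order n where rate₂/rate₁ = ([HI]₂/[HI]₁)^n
Step 2: rate₂/rate₁ = 8.0586e-02/2.9600e-02 = 2.722
Step 3: [HI]₂/[HI]₁ = 0.33/0.2 = 1.65
Step 4: n = ln(2.722)/ln(1.65) = 2.00 ≈ 2
Step 5: The reaction is second order in HI.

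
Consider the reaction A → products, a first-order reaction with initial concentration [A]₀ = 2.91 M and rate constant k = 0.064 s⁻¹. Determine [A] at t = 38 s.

0.2557 M

Step 1: For a first-order reaction: [A] = [A]₀ × e^(-kt)
Step 2: [A] = 2.91 × e^(-0.064 × 38)
Step 3: [A] = 2.91 × e^(-2.432)
Step 4: [A] = 2.91 × 0.0878609 = 0.2557 M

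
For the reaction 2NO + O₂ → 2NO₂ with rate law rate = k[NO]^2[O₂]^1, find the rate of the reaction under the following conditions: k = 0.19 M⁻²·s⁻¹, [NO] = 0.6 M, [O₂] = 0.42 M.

0.02873 M/s

Step 1: The rate law is rate = k[NO]^2[O₂]^1
Step 2: Substitute: rate = 0.19 × (0.6)^2 × (0.42)^1
Step 3: rate = 0.19 × 0.36 × 0.42 = 0.028728 M/s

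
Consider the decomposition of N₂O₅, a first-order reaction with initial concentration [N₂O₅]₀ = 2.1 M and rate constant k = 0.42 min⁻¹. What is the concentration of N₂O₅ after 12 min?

0.01359 M

Step 1: For a first-order reaction: [N₂O₅] = [N₂O₅]₀ × e^(-kt)
Step 2: [N₂O₅] = 2.1 × e^(-0.42 × 12)
Step 3: [N₂O₅] = 2.1 × e^(-5.04)
Step 4: [N₂O₅] = 2.1 × 0.00647375 = 0.01359 M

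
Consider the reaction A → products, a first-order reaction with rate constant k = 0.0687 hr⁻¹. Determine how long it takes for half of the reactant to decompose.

10.09 hr

Step 1: For a first-order reaction, t₁/₂ = ln(2)/k
Step 2: t₁/₂ = ln(2)/0.0687
Step 3: t₁/₂ = 0.6931/0.0687 = 10.09 hr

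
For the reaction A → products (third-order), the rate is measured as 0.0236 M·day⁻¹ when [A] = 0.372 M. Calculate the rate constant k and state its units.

0.4584 M⁻²·day⁻¹

Step 1: rate = k[A]^3, so k = rate / [A]^3.
Step 2: k = 0.0236 / (0.372)^3 = 0.0236 / 0.05148.
Step 3: k = 0.4584 M⁻²·day⁻¹.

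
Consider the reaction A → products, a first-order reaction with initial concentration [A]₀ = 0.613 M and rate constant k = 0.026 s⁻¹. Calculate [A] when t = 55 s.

0.1467 M

Step 1: For a first-order reaction: [A] = [A]₀ × e^(-kt)
Step 2: [A] = 0.613 × e^(-0.026 × 55)
Step 3: [A] = 0.613 × e^(-1.43)
Step 4: [A] = 0.613 × 0.239309 = 0.1467 M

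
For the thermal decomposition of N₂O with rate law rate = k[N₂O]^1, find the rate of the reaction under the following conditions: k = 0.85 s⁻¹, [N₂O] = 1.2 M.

1.02 M/s

Step 1: Identify the rate law: rate = k[N₂O]^1
Step 2: Substitute values: rate = 0.85 × (1.2)^1
Step 3: Calculate: rate = 0.85 × 1.2 = 1.02 M/s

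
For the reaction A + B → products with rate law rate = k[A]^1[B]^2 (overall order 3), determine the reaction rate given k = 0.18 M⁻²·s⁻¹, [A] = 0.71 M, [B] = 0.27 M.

0.009317 M/s

Step 1: The rate law is rate = k[A]^1[B]^2, overall order = 1+2 = 3
Step 2: Substitute values: rate = 0.18 × (0.71)^1 × (0.27)^2
Step 3: rate = 0.18 × 0.71 × 0.0729 = 0.00931662 M/s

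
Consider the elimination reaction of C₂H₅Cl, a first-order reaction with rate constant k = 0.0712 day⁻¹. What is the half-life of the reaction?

9.735 day

Step 1: For a first-order reaction, t₁/₂ = ln(2)/k
Step 2: t₁/₂ = ln(2)/0.0712
Step 3: t₁/₂ = 0.6931/0.0712 = 9.735 day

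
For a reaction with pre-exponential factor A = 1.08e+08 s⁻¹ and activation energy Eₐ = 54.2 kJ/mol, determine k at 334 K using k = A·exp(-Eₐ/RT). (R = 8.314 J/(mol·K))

3.60e-01 s⁻¹

Step 1: Use the Arrhenius equation: k = A × exp(-Eₐ/RT)
Step 2: Convert Eₐ to J/mol: 54.2 kJ/mol = 54200 J/mol
Step 3: Calculate the exponent: -Eₐ/(RT) = -54200/(8.314 × 334) = -19.51834
Step 4: k = 1.08e+08 × exp(-19.51834)
Step 5: k = 1.08e+08 × 3.33651e-09 = 3.6034e-01 s⁻¹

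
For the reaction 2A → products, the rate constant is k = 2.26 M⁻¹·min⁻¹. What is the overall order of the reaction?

second order (2)

Step 1: The units of k for an nth-order reaction are (concentration)^(1-n)·(time)⁻¹.
Step 2: Here k has units M⁻¹·min⁻¹, so the concentration exponent is -1.
Step 3: 1 - n = -1 ⇒ n = 2. The reaction is second order.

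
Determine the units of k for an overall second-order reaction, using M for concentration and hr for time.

M⁻¹·hr⁻¹

Step 1: For overall order n, rate = k × (concentration)^n.
Step 2: Rate has units M·hr⁻¹; concentration term has units M^2.
Step 3: k = rate / (concentration)^n, so units of k = M^(1-2)·hr⁻¹ = M⁻¹·hr⁻¹.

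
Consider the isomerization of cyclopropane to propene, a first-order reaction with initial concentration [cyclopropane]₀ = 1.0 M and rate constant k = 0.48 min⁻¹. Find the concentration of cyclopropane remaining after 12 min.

0.003151 M

Step 1: For a first-order reaction: [cyclopropane] = [cyclopropane]₀ × e^(-kt)
Step 2: [cyclopropane] = 1.0 × e^(-0.48 × 12)
Step 3: [cyclopropane] = 1.0 × e^(-5.76)
Step 4: [cyclopropane] = 1.0 × 0.00315111 = 0.003151 M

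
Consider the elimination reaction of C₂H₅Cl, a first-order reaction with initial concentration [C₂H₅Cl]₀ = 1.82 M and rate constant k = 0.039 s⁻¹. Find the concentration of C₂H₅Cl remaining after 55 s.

0.2131 M

Step 1: For a first-order reaction: [C₂H₅Cl] = [C₂H₅Cl]₀ × e^(-kt)
Step 2: [C₂H₅Cl] = 1.82 × e^(-0.039 × 55)
Step 3: [C₂H₅Cl] = 1.82 × e^(-2.145)
Step 4: [C₂H₅Cl] = 1.82 × 0.117068 = 0.2131 M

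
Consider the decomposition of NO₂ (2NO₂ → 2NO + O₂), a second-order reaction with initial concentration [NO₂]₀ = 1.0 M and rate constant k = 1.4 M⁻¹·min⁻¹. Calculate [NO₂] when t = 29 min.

0.02404 M

Step 1: For a second-order reaction: 1/[NO₂] = 1/[NO₂]₀ + kt
Step 2: 1/[NO₂] = 1/1.0 + 1.4 × 29
Step 3: 1/[NO₂] = 1 + 40.6 = 41.6
Step 4: [NO₂] = 1/41.6 = 0.02404 M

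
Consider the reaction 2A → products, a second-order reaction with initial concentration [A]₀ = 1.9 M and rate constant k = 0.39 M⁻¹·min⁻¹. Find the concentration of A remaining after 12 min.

0.1921 M

Step 1: For a second-order reaction: 1/[A] = 1/[A]₀ + kt
Step 2: 1/[A] = 1/1.9 + 0.39 × 12
Step 3: 1/[A] = 0.5263 + 4.68 = 5.206
Step 4: [A] = 1/5.206 = 0.1921 M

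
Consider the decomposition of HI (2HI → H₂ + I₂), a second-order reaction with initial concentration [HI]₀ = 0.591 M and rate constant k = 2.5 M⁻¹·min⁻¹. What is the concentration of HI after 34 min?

0.01154 M

Step 1: For a second-order reaction: 1/[HI] = 1/[HI]₀ + kt
Step 2: 1/[HI] = 1/0.591 + 2.5 × 34
Step 3: 1/[HI] = 1.692 + 85 = 86.69
Step 4: [HI] = 1/86.69 = 0.01154 M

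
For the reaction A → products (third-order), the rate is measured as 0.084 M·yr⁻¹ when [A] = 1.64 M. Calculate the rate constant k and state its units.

0.01904 M⁻²·yr⁻¹

Step 1: rate = k[A]^3, so k = rate / [A]^3.
Step 2: k = 0.084 / (1.64)^3 = 0.084 / 4.411.
Step 3: k = 0.01904 M⁻²·yr⁻¹.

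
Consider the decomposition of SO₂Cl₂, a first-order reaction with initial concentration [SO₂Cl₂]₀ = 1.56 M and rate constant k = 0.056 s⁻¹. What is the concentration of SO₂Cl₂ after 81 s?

0.01672 M

Step 1: For a first-order reaction: [SO₂Cl₂] = [SO₂Cl₂]₀ × e^(-kt)
Step 2: [SO₂Cl₂] = 1.56 × e^(-0.056 × 81)
Step 3: [SO₂Cl₂] = 1.56 × e^(-4.536)
Step 4: [SO₂Cl₂] = 1.56 × 0.0107162 = 0.01672 M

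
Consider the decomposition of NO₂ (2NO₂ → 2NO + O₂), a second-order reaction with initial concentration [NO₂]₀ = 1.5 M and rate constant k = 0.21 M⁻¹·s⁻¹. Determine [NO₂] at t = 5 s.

0.5825 M

Step 1: For a second-order reaction: 1/[NO₂] = 1/[NO₂]₀ + kt
Step 2: 1/[NO₂] = 1/1.5 + 0.21 × 5
Step 3: 1/[NO₂] = 0.6667 + 1.05 = 1.717
Step 4: [NO₂] = 1/1.717 = 0.5825 M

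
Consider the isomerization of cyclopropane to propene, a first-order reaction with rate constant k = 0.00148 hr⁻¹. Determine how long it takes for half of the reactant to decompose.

468.3 hr

Step 1: For a first-order reaction, t₁/₂ = ln(2)/k
Step 2: t₁/₂ = ln(2)/0.00148
Step 3: t₁/₂ = 0.6931/0.00148 = 468.3 hr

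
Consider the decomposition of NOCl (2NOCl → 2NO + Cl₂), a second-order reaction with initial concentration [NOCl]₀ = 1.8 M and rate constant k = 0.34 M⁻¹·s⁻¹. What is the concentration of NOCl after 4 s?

0.522 M

Step 1: For a second-order reaction: 1/[NOCl] = 1/[NOCl]₀ + kt
Step 2: 1/[NOCl] = 1/1.8 + 0.34 × 4
Step 3: 1/[NOCl] = 0.5556 + 1.36 = 1.916
Step 4: [NOCl] = 1/1.916 = 0.522 M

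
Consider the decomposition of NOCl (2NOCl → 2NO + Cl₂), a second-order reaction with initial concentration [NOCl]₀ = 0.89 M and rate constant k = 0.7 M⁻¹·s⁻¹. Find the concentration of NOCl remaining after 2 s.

0.3963 M

Step 1: For a second-order reaction: 1/[NOCl] = 1/[NOCl]₀ + kt
Step 2: 1/[NOCl] = 1/0.89 + 0.7 × 2
Step 3: 1/[NOCl] = 1.124 + 1.4 = 2.524
Step 4: [NOCl] = 1/2.524 = 0.3963 M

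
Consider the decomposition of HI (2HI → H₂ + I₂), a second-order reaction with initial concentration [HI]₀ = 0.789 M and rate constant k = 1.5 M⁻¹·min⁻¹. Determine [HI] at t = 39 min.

0.01673 M

Step 1: For a second-order reaction: 1/[HI] = 1/[HI]₀ + kt
Step 2: 1/[HI] = 1/0.789 + 1.5 × 39
Step 3: 1/[HI] = 1.267 + 58.5 = 59.77
Step 4: [HI] = 1/59.77 = 0.01673 M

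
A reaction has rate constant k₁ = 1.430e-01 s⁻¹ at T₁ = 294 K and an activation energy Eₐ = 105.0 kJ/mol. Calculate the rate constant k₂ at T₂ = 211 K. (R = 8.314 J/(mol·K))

6.558e-09 s⁻¹

Step 1: Use the two-temperature Arrhenius form: ln(k₂/k₁) = -Eₐ/R × (1/T₂ - 1/T₁)
Step 2: Convert Eₐ to J/mol: 105.0 kJ/mol = 105000 J/mol
Step 3: 1/T₂ - 1/T₁ = 1/211 - 1/294 = 1.337976e-03 K⁻¹
Step 4: ln(k₂/k₁) = -105000/8.314 × 1.337976e-03 = -16.89770
Step 5: k₂ = k₁ × exp(-16.89770) = 1.430e-01 × 4.58587e-08 = 6.558e-09 s⁻¹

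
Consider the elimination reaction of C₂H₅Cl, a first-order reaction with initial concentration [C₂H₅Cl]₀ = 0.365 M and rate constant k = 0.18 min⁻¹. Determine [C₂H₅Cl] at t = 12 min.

0.04209 M

Step 1: For a first-order reaction: [C₂H₅Cl] = [C₂H₅Cl]₀ × e^(-kt)
Step 2: [C₂H₅Cl] = 0.365 × e^(-0.18 × 12)
Step 3: [C₂H₅Cl] = 0.365 × e^(-2.16)
Step 4: [C₂H₅Cl] = 0.365 × 0.115325 = 0.04209 M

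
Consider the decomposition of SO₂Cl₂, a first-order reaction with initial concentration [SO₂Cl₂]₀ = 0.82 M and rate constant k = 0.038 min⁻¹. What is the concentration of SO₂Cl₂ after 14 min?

0.4817 M

Step 1: For a first-order reaction: [SO₂Cl₂] = [SO₂Cl₂]₀ × e^(-kt)
Step 2: [SO₂Cl₂] = 0.82 × e^(-0.038 × 14)
Step 3: [SO₂Cl₂] = 0.82 × e^(-0.532)
Step 4: [SO₂Cl₂] = 0.82 × 0.587429 = 0.4817 M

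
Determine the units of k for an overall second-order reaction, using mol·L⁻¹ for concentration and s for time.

(mol·L⁻¹)⁻¹·s⁻¹

Step 1: For overall order n, rate = k × (concentration)^n.
Step 2: Rate has units mol·L⁻¹·s⁻¹; concentration term has units (mol·L⁻¹)^2.
Step 3: k = rate / (concentration)^n, so units of k = (mol·L⁻¹)^(1-2)·s⁻¹ = (mol·L⁻¹)⁻¹·s⁻¹.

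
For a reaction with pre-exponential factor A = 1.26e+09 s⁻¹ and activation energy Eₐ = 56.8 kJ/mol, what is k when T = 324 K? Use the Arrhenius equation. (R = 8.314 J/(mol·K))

8.77e-01 s⁻¹

Step 1: Use the Arrhenius equation: k = A × exp(-Eₐ/RT)
Step 2: Convert Eₐ to J/mol: 56.8 kJ/mol = 56800 J/mol
Step 3: Calculate the exponent: -Eₐ/(RT) = -56800/(8.314 × 324) = -21.08596
Step 4: k = 1.26e+09 × exp(-21.08596)
Step 5: k = 1.26e+09 × 6.95799e-10 = 8.7671e-01 s⁻¹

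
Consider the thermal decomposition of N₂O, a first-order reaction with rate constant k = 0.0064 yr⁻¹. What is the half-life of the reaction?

108.3 yr

Step 1: For a first-order reaction, t₁/₂ = ln(2)/k
Step 2: t₁/₂ = ln(2)/0.0064
Step 3: t₁/₂ = 0.6931/0.0064 = 108.3 yr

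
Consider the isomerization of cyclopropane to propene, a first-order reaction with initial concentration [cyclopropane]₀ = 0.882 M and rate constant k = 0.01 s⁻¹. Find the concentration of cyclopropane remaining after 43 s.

0.5737 M

Step 1: For a first-order reaction: [cyclopropane] = [cyclopropane]₀ × e^(-kt)
Step 2: [cyclopropane] = 0.882 × e^(-0.01 × 43)
Step 3: [cyclopropane] = 0.882 × e^(-0.43)
Step 4: [cyclopropane] = 0.882 × 0.650509 = 0.5737 M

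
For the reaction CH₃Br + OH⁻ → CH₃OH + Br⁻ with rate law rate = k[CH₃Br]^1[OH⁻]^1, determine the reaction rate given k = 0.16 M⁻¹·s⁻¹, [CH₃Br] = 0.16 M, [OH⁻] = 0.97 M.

0.02483 M/s

Step 1: The rate law is rate = k[CH₃Br]^1[OH⁻]^1
Step 2: Substitute: rate = 0.16 × (0.16)^1 × (0.97)^1
Step 3: rate = 0.16 × 0.16 × 0.97 = 0.024832 M/s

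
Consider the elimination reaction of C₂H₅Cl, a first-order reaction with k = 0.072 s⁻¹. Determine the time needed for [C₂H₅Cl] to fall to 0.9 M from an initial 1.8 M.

9.627 s

Step 1: For first-order: t = ln([C₂H₅Cl]₀/[C₂H₅Cl])/k
Step 2: t = ln(1.8/0.9)/0.072
Step 3: t = ln(2)/0.072
Step 4: t = 0.6931/0.072 = 9.627 s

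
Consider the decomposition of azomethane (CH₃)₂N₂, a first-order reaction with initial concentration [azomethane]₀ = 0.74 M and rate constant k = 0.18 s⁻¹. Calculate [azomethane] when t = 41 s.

0.0004615 M

Step 1: For a first-order reaction: [azomethane] = [azomethane]₀ × e^(-kt)
Step 2: [azomethane] = 0.74 × e^(-0.18 × 41)
Step 3: [azomethane] = 0.74 × e^(-7.38)
Step 4: [azomethane] = 0.74 × 0.000623601 = 0.0004615 M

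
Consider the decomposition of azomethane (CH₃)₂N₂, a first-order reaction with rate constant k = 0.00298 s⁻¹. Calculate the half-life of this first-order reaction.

232.6 s

Step 1: For a first-order reaction, t₁/₂ = ln(2)/k
Step 2: t₁/₂ = ln(2)/0.00298
Step 3: t₁/₂ = 0.6931/0.00298 = 232.6 s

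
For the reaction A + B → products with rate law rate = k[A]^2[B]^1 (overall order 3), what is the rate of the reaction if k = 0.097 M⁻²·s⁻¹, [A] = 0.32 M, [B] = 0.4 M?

0.003973 M/s

Step 1: The rate law is rate = k[A]^2[B]^1, overall order = 2+1 = 3
Step 2: Substitute values: rate = 0.097 × (0.32)^2 × (0.4)^1
Step 3: rate = 0.097 × 0.1024 × 0.4 = 0.00397312 M/s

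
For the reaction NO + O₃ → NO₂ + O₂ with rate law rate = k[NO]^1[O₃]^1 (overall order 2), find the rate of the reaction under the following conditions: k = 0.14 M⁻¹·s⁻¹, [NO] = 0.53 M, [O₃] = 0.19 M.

0.0141 M/s

Step 1: The rate law is rate = k[NO]^1[O₃]^1, overall order = 1+1 = 2
Step 2: Substitute values: rate = 0.14 × (0.53)^1 × (0.19)^1
Step 3: rate = 0.14 × 0.53 × 0.19 = 0.014098 M/s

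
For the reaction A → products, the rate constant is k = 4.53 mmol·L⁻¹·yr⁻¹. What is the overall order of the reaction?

zeroth order (0)

Step 1: The units of k for an nth-order reaction are (concentration)^(1-n)·(time)⁻¹.
Step 2: Here k has units mmol·L⁻¹·yr⁻¹, so the concentration exponent is 1.
Step 3: 1 - n = 1 ⇒ n = 0. The reaction is zeroth order.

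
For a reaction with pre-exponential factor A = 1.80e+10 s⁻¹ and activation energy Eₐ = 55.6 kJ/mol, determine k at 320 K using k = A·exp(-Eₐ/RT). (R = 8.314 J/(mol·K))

1.51e+01 s⁻¹

Step 1: Use the Arrhenius equation: k = A × exp(-Eₐ/RT)
Step 2: Convert Eₐ to J/mol: 55.6 kJ/mol = 55600 J/mol
Step 3: Calculate the exponent: -Eₐ/(RT) = -55600/(8.314 × 320) = -20.89848
Step 4: k = 1.80e+10 × exp(-20.89848)
Step 5: k = 1.80e+10 × 8.39277e-10 = 1.5107e+01 s⁻¹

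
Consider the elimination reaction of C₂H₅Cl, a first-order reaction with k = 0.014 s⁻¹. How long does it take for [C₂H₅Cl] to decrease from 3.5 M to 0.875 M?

99.02 s

Step 1: For first-order: t = ln([C₂H₅Cl]₀/[C₂H₅Cl])/k
Step 2: t = ln(3.5/0.875)/0.014
Step 3: t = ln(4)/0.014
Step 4: t = 1.386/0.014 = 99.02 s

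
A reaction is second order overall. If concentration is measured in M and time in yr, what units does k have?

M⁻¹·yr⁻¹

Step 1: For overall order n, rate = k × (concentration)^n.
Step 2: Rate has units M·yr⁻¹; concentration term has units M^2.
Step 3: k = rate / (concentration)^n, so units of k = M^(1-2)·yr⁻¹ = M⁻¹·yr⁻¹.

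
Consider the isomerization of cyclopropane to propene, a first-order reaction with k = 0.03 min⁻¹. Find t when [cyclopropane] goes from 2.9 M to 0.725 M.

46.21 min

Step 1: For first-order: t = ln([cyclopropane]₀/[cyclopropane])/k
Step 2: t = ln(2.9/0.725)/0.03
Step 3: t = ln(4)/0.03
Step 4: t = 1.386/0.03 = 46.21 min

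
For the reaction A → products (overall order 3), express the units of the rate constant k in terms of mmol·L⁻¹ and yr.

(mmol·L⁻¹)⁻²·yr⁻¹

Step 1: For overall order n, rate = k × (concentration)^n.
Step 2: Rate has units mmol·L⁻¹·yr⁻¹; concentration term has units (mmol·L⁻¹)^3.
Step 3: k = rate / (concentration)^n, so units of k = (mmol·L⁻¹)^(1-3)·yr⁻¹ = (mmol·L⁻¹)⁻²·yr⁻¹.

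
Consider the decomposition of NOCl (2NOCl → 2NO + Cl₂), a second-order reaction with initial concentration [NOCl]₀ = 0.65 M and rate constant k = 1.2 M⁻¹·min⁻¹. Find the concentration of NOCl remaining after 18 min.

0.04322 M

Step 1: For a second-order reaction: 1/[NOCl] = 1/[NOCl]₀ + kt
Step 2: 1/[NOCl] = 1/0.65 + 1.2 × 18
Step 3: 1/[NOCl] = 1.538 + 21.6 = 23.14
Step 4: [NOCl] = 1/23.14 = 0.04322 M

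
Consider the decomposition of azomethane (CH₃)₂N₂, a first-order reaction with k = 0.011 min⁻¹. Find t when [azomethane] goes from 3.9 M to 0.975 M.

126 min

Step 1: For first-order: t = ln([azomethane]₀/[azomethane])/k
Step 2: t = ln(3.9/0.975)/0.011
Step 3: t = ln(4)/0.011
Step 4: t = 1.386/0.011 = 126 min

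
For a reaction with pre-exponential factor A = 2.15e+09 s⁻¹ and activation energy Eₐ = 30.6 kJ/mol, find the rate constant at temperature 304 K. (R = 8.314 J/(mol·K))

1.19e+04 s⁻¹

Step 1: Use the Arrhenius equation: k = A × exp(-Eₐ/RT)
Step 2: Convert Eₐ to J/mol: 30.6 kJ/mol = 30600 J/mol
Step 3: Calculate the exponent: -Eₐ/(RT) = -30600/(8.314 × 304) = -12.10704
Step 4: k = 2.15e+09 × exp(-12.10704)
Step 5: k = 2.15e+09 × 5.52051e-06 = 1.1869e+04 s⁻¹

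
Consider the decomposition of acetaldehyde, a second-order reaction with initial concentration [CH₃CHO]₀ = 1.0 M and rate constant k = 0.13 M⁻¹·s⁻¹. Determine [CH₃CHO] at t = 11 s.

0.4115 M

Step 1: For a second-order reaction: 1/[CH₃CHO] = 1/[CH₃CHO]₀ + kt
Step 2: 1/[CH₃CHO] = 1/1.0 + 0.13 × 11
Step 3: 1/[CH₃CHO] = 1 + 1.43 = 2.43
Step 4: [CH₃CHO] = 1/2.43 = 0.4115 M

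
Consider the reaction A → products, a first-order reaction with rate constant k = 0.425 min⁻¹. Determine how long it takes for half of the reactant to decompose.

1.631 min

Step 1: For a first-order reaction, t₁/₂ = ln(2)/k
Step 2: t₁/₂ = ln(2)/0.425
Step 3: t₁/₂ = 0.6931/0.425 = 1.631 min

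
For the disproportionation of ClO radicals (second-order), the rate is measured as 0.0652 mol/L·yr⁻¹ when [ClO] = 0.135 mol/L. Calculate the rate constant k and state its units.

3.578 (mol/L)⁻¹·yr⁻¹

Step 1: rate = k[ClO]^2, so k = rate / [ClO]^2.
Step 2: k = 0.0652 / (0.135)^2 = 0.0652 / 0.01823.
Step 3: k = 3.578 (mol/L)⁻¹·yr⁻¹.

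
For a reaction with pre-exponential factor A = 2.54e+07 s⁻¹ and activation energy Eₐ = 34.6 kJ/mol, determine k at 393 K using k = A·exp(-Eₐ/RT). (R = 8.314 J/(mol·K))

6.40e+02 s⁻¹

Step 1: Use the Arrhenius equation: k = A × exp(-Eₐ/RT)
Step 2: Convert Eₐ to J/mol: 34.6 kJ/mol = 34600 J/mol
Step 3: Calculate the exponent: -Eₐ/(RT) = -34600/(8.314 × 393) = -10.58945
Step 4: k = 2.54e+07 × exp(-10.58945)
Step 5: k = 2.54e+07 × 2.51803e-05 = 6.3958e+02 s⁻¹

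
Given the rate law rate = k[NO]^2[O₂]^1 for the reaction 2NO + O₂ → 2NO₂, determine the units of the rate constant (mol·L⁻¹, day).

(mol·L⁻¹)⁻²·day⁻¹

Step 1: Overall order = 2 + 1 = 3.
Step 2: rate has units mol·L⁻¹·day⁻¹; [NO]^2[O₂]^1 has units (mol·L⁻¹)^3.
Step 3: k = rate/([NO]^2[O₂]^1), so units of k = (mol·L⁻¹)^(1-3)·day⁻¹ = (mol·L⁻¹)⁻²·day⁻¹.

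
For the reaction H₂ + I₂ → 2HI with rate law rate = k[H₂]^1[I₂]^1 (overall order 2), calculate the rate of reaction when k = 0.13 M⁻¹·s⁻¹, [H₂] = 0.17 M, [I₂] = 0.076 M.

0.00168 M/s

Step 1: The rate law is rate = k[H₂]^1[I₂]^1, overall order = 1+1 = 2
Step 2: Substitute values: rate = 0.13 × (0.17)^1 × (0.076)^1
Step 3: rate = 0.13 × 0.17 × 0.076 = 0.0016796 M/s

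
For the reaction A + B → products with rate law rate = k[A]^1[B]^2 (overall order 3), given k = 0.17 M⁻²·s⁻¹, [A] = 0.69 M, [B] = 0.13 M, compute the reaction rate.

0.001982 M/s

Step 1: The rate law is rate = k[A]^1[B]^2, overall order = 1+2 = 3
Step 2: Substitute values: rate = 0.17 × (0.69)^1 × (0.13)^2
Step 3: rate = 0.17 × 0.69 × 0.0169 = 0.00198237 M/s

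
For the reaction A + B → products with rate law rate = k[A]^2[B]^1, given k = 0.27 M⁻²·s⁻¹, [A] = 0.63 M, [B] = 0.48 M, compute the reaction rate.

0.05144 M/s

Step 1: The rate law is rate = k[A]^2[B]^1
Step 2: Substitute: rate = 0.27 × (0.63)^2 × (0.48)^1
Step 3: rate = 0.27 × 0.3969 × 0.48 = 0.0514382 M/s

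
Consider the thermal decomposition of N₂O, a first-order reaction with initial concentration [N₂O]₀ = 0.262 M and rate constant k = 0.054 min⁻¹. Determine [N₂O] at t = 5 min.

0.2 M

Step 1: For a first-order reaction: [N₂O] = [N₂O]₀ × e^(-kt)
Step 2: [N₂O] = 0.262 × e^(-0.054 × 5)
Step 3: [N₂O] = 0.262 × e^(-0.27)
Step 4: [N₂O] = 0.262 × 0.763379 = 0.2 M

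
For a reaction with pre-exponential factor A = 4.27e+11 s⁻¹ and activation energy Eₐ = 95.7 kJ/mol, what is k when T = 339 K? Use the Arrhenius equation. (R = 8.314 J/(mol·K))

7.66e-04 s⁻¹

Step 1: Use the Arrhenius equation: k = A × exp(-Eₐ/RT)
Step 2: Convert Eₐ to J/mol: 95.7 kJ/mol = 95700 J/mol
Step 3: Calculate the exponent: -Eₐ/(RT) = -95700/(8.314 × 339) = -33.95488
Step 4: k = 4.27e+11 × exp(-33.95488)
Step 5: k = 4.27e+11 × 1.79301e-15 = 7.6562e-04 s⁻¹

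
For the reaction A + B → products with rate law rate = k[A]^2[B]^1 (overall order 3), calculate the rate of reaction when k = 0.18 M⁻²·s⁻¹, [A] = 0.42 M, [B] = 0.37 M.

0.01175 M/s

Step 1: The rate law is rate = k[A]^2[B]^1, overall order = 2+1 = 3
Step 2: Substitute values: rate = 0.18 × (0.42)^2 × (0.37)^1
Step 3: rate = 0.18 × 0.1764 × 0.37 = 0.0117482 M/s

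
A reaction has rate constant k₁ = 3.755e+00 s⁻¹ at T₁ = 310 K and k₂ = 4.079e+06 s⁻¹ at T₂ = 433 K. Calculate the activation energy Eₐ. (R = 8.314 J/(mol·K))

126.1 kJ/mol

Step 1: Use the two-temperature Arrhenius form: ln(k₂/k₁) = -Eₐ/R × (1/T₂ - 1/T₁)
Step 2: ln(k₂/k₁) = ln(4.079e+06/3.755e+00) = ln(1.08628e+06) = 13.8983
Step 3: 1/T₂ - 1/T₁ = 1/433 - 1/310 = -9.163376e-04 K⁻¹
Step 4: Eₐ = -R × ln(k₂/k₁) / (1/T₂ - 1/T₁) = -8.314 × 13.8983 / -9.163376e-04
Step 5: Eₐ = 1.2610e+05 J/mol = 126.1 kJ/mol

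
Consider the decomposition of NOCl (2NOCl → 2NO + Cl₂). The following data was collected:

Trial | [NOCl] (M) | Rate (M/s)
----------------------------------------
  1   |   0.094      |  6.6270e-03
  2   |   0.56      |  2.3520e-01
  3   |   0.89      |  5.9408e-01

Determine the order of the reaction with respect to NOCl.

second order (2)

Step 1: Compare trials to find order n where rate₂/rate₁ = ([NOCl]₂/[NOCl]₁)^n
Step 2: rate₂/rate₁ = 2.3520e-01/6.6270e-03 = 35.49
Step 3: [NOCl]₂/[NOCl]₁ = 0.56/0.094 = 5.957
Step 4: n = ln(35.49)/ln(5.957) = 2.00 ≈ 2
Step 5: The reaction is second order in NOCl.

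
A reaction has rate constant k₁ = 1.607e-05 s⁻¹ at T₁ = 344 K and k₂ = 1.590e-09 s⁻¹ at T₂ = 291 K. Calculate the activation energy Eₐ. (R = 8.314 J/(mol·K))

144.8 kJ/mol

Step 1: Use the two-temperature Arrhenius form: ln(k₂/k₁) = -Eₐ/R × (1/T₂ - 1/T₁)
Step 2: ln(k₂/k₁) = ln(1.590e-09/1.607e-05) = ln(9.89421e-05) = -9.22098
Step 3: 1/T₂ - 1/T₁ = 1/291 - 1/344 = 5.294494e-04 K⁻¹
Step 4: Eₐ = -R × ln(k₂/k₁) / (1/T₂ - 1/T₁) = -8.314 × -9.22098 / 5.294494e-04
Step 5: Eₐ = 1.4480e+05 J/mol = 144.8 kJ/mol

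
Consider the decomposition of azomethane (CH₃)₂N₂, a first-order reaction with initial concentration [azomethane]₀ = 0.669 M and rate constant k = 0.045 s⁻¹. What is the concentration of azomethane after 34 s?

0.1449 M

Step 1: For a first-order reaction: [azomethane] = [azomethane]₀ × e^(-kt)
Step 2: [azomethane] = 0.669 × e^(-0.045 × 34)
Step 3: [azomethane] = 0.669 × e^(-1.53)
Step 4: [azomethane] = 0.669 × 0.216536 = 0.1449 M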